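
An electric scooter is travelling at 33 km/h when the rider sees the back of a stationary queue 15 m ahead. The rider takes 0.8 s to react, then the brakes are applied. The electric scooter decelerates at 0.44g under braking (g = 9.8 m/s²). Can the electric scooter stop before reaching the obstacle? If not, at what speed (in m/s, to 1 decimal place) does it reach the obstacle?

No — it strikes the obstacle at 4.2 m/s

33 km/h ÷ 3.6 = 9.1667 m/s.
a = 0.44 × 9.8 = 4.312 m/s².
Reaction distance = 9.1667 × 0.8 = 7.333 m.
Braking distance needed to stop: v²/(2a) = 84.028 / 8.624 = 9.744 m, so total needed = 7.333 + 9.744 = 17.077 m > 15 m — it cannot stop.
Distance remaining when braking begins: 15 − 7.333 = 7.667 m.
v² = v₀² − 2a·d = 84.028 − 2 × 4.312 × 7.667 = 17.908 m²/s².
v = √17.908 = 4.232 m/s.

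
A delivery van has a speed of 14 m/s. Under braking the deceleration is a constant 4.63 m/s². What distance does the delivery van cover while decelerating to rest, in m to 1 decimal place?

Braking distance = v²/(2a) = 14.0000² / (2 × 4.630) = 196.000 / 9.260 = 21.166 m.

Braking distance ≈ 21.2 m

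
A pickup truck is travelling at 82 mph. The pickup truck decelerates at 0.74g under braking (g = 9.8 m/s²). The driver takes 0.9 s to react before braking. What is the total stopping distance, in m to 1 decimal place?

82 mph × 0.44704 = 36.6573 m/s.
a = 0.74 × 9.8 = 7.252 m/s².
Reaction distance = v·t_r = 36.6573 × 0.9 = 32.992 m.
Braking distance = v²/(2a) = 36.6573² / (2 × 7.252) = 1343.758 / 14.504 = 92.647 m.
Total = 32.992 + 92.647 = 125.639 m.

Total stopping distance ≈ 125.6 m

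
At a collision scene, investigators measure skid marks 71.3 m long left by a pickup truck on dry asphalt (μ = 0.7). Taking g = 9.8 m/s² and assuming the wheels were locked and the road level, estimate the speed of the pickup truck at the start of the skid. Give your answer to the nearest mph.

Initial speed ≈ 70 mph

Deceleration a = μg = 0.7 × 9.8 = 6.860 m/s².
v = √(2a·d) = √(2 × 6.860 × 71.3) = √978.236 = 31.2768 m/s.
= 31.2768 ÷ 0.44704 = 69.964 mph.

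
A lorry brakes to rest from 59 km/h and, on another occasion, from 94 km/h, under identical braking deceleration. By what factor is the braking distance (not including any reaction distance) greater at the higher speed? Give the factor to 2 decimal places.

Braking distance d = v²/(2a), so with a fixed, d ∝ v².
Factor = (94/59)² = 1.5932² = 2.5383.

Factor ≈ 2.54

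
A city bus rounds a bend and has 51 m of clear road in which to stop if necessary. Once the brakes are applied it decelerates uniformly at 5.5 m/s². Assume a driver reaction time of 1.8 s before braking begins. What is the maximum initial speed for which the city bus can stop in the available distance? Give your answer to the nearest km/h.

Maximum speed ≈ 57 km/h

Stopping distance: v·t_r + v²/(2a) = 51 with t_r = 1.8 s and a = 5.500 m/s².
So v² + 19.800 v − 561.00 = 0.
Positive root: v = −a·t_r + √((a·t_r)² + 2a·d) = −9.900 + √(98.010 + 561.00) = 15.7712 m/s.
15.7712 m/s × 3.6 = 56.776 km/h.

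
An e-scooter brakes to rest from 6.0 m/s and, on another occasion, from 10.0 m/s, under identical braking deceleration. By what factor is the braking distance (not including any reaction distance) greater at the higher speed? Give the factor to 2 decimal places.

Factor ≈ 2.78

Braking distance d = v²/(2a), so with a fixed, d ∝ v².
Factor = (10.0/6.0)² = 1.6667² = 2.7779.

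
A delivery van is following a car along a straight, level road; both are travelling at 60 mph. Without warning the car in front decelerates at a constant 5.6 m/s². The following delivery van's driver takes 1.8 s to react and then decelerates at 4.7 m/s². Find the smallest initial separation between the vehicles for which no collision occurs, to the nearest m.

Minimum gap ≈ 61 m

60 mph × 0.44704 = 26.8224 m/s.
Leader travels v²/(2a_L) = 719.441 / 11.200 = 64.236 m before stopping.
Follower covers v·t_r = 26.8224 × 1.8 = 48.280 m while reacting, then v²/(2a_F) = 719.441 / 9.400 = 76.536 m while braking, for a total of 48.280 + 76.536 = 124.816 m.
Since a_F ≤ a_L and the follower starts braking later, the follower is never slower than the leader, so the closest approach is when both have stopped.
Minimum gap = 124.816 − 64.236 = 60.580 m.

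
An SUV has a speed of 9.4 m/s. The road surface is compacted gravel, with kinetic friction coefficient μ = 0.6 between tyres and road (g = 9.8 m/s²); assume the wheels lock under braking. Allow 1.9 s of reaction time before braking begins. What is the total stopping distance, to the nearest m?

Total stopping distance ≈ 25 m

a = μg = 0.6 × 9.8 = 5.880 m/s².
Reaction distance = v·t_r = 9.4000 × 1.9 = 17.860 m.
Braking distance = v²/(2a) = 9.4000² / (2 × 5.880) = 88.360 / 11.760 = 7.514 m.
Total = 17.860 + 7.514 = 25.374 m.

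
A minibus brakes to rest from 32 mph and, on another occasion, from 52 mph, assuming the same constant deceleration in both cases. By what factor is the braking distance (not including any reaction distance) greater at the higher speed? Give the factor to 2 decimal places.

Braking distance d = v²/(2a), so with a fixed, d ∝ v².
Factor = (52/32)² = 1.6250² = 2.6406.

Factor ≈ 2.64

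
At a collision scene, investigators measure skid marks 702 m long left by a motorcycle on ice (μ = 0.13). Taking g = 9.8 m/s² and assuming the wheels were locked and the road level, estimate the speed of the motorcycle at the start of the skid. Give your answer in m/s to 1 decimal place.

Initial speed ≈ 42.3 m/s

Deceleration a = μg = 0.13 × 9.8 = 1.274 m/s².
v = √(2a·d) = √(2 × 1.274 × 702) = √1788.696 = 42.2930 m/s.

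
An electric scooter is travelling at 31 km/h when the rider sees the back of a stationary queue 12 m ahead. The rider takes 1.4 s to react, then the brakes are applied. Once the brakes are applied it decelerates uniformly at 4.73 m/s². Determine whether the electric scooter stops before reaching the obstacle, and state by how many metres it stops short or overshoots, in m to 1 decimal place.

No — it overshoots by 7.9 m

31 km/h ÷ 3.6 = 8.6111 m/s.
Reaction distance = 8.6111 × 1.4 = 12.056 m.
Braking distance = v²/(2a) = 74.151 / 9.460 = 7.838 m.
Total stopping distance = 12.056 + 7.838 = 19.894 m, vs 12 m available — it cannot stop in time and overshoots by 19.894 − 12 = 7.894 m.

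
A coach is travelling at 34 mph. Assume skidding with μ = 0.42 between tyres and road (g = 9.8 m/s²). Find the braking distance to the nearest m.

34 mph × 0.44704 = 15.1994 m/s.
a = μg = 0.42 × 9.8 = 4.116 m/s².
Braking distance = v²/(2a) = 15.1994² / (2 × 4.116) = 231.022 / 8.232 = 28.064 m.

Braking distance ≈ 28 m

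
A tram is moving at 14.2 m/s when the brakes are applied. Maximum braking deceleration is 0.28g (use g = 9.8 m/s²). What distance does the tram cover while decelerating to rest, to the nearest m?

a = 0.28 × 9.8 = 2.744 m/s².
Braking distance = v²/(2a) = 14.2000² / (2 × 2.744) = 201.640 / 5.488 = 36.742 m.

Braking distance ≈ 37 m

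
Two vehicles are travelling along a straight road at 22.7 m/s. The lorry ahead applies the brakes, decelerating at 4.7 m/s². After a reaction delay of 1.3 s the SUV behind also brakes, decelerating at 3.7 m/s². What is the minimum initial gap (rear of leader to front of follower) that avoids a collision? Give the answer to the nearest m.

Leader travels v²/(2a_L) = 515.290 / 9.400 = 54.818 m before stopping.
Follower covers v·t_r = 22.7000 × 1.3 = 29.510 m while reacting, then v²/(2a_F) = 515.290 / 7.400 = 69.634 m while braking, for a total of 29.510 + 69.634 = 99.144 m.
Since a_F ≤ a_L and the follower starts braking later, the follower is never slower than the leader, so the closest approach is when both have stopped.
Minimum gap = 99.144 − 54.818 = 44.326 m.

Minimum gap ≈ 44 m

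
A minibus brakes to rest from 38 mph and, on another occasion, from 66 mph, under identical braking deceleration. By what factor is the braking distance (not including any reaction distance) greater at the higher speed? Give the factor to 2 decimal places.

Braking distance d = v²/(2a), so with a fixed, d ∝ v².
Factor = (66/38)² = 1.7368² = 3.0165.

Factor ≈ 3.02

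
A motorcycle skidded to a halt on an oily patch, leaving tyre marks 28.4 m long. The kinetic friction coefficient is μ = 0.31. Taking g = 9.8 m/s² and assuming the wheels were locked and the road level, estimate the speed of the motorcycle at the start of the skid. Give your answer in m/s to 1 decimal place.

Deceleration a = μg = 0.31 × 9.8 = 3.038 m/s².
v = √(2a·d) = √(2 × 3.038 × 28.4) = √172.558 = 13.1361 m/s.

Initial speed ≈ 13.1 m/s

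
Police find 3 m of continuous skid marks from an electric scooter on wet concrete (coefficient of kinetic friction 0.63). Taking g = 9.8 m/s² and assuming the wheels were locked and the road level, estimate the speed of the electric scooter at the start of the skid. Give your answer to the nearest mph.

Deceleration a = μg = 0.63 × 9.8 = 6.174 m/s².
v = √(2a·d) = √(2 × 6.174 × 3) = √37.044 = 6.0864 m/s.
= 6.0864 ÷ 0.44704 = 13.615 mph.

Initial speed ≈ 14 mph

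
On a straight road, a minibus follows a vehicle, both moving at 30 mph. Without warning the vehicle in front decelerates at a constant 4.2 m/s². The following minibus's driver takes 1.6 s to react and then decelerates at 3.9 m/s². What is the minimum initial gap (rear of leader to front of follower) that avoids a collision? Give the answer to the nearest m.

Minimum gap ≈ 23 m

30 mph × 0.44704 = 13.4112 m/s.
Leader travels v²/(2a_L) = 179.860 / 8.400 = 21.412 m before stopping.
Follower covers v·t_r = 13.4112 × 1.6 = 21.458 m while reacting, then v²/(2a_F) = 179.860 / 7.800 = 23.059 m while braking, for a total of 21.458 + 23.059 = 44.517 m.
Since a_F ≤ a_L and the follower starts braking later, the follower is never slower than the leader, so the closest approach is when both have stopped.
Minimum gap = 44.517 − 21.412 = 23.105 m.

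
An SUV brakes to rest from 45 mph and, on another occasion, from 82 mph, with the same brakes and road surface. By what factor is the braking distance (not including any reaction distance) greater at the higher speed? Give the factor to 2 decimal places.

Braking distance d = v²/(2a), so with a fixed, d ∝ v².
Factor = (82/45)² = 1.8222² = 3.3204.

Factor ≈ 3.32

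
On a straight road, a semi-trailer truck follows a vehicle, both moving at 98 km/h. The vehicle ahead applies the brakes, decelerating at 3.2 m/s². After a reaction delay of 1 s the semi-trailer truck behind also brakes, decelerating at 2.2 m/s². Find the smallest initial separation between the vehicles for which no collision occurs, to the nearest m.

Minimum gap ≈ 80 m

98 km/h ÷ 3.6 = 27.2222 m/s.
Leader travels v²/(2a_L) = 741.048 / 6.400 = 115.789 m before stopping.
Follower covers v·t_r = 27.2222 × 1 = 27.222 m while reacting, then v²/(2a_F) = 741.048 / 4.400 = 168.420 m while braking, for a total of 27.222 + 168.420 = 195.642 m.
Since a_F ≤ a_L and the follower starts braking later, the follower is never slower than the leader, so the closest approach is when both have stopped.
Minimum gap = 195.642 − 115.789 = 79.853 m.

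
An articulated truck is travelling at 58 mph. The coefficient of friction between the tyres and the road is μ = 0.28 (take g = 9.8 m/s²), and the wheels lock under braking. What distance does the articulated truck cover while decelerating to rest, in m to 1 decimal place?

58 mph × 0.44704 = 25.9283 m/s.
a = μg = 0.28 × 9.8 = 2.744 m/s².
Braking distance = v²/(2a) = 25.9283² / (2 × 2.744) = 672.277 / 5.488 = 122.499 m.

Braking distance ≈ 122.5 m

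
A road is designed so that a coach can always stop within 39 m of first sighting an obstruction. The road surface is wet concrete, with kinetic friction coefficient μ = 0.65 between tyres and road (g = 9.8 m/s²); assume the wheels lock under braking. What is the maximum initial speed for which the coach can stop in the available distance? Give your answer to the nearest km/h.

Maximum speed ≈ 80 km/h

a = μg = 0.65 × 9.8 = 6.370 m/s².
v²/(2a) = d ⇒ v = √(2 × 6.370 × 39) = √496.86 = 22.2904 m/s.
22.2904 m/s × 3.6 = 80.245 km/h.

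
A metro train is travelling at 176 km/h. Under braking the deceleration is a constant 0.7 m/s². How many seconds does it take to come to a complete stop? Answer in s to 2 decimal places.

Braking time ≈ 69.84 s

176 km/h ÷ 3.6 = 48.8889 m/s.
Braking time = v/a = 48.8889 / 0.700 = 69.841 s.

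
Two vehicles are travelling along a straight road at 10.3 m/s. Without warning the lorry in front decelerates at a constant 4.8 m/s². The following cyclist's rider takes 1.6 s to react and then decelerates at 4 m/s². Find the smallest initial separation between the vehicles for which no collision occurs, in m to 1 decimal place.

Leader travels v²/(2a_L) = 106.090 / 9.600 = 11.051 m before stopping.
Follower covers v·t_r = 10.3000 × 1.6 = 16.480 m while reacting, then v²/(2a_F) = 106.090 / 8.000 = 13.261 m while braking, for a total of 16.480 + 13.261 = 29.741 m.
Since a_F ≤ a_L and the follower starts braking later, the follower is never slower than the leader, so the closest approach is when both have stopped.
Minimum gap = 29.741 − 11.051 = 18.690 m.

Minimum gap ≈ 18.7 m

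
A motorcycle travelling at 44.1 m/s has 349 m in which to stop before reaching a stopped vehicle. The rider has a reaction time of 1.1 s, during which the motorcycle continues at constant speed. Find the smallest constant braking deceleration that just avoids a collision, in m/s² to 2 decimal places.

Distance covered during reaction = 44.1000 × 1.1 = 48.510 m.
Distance available for braking: 349 − 48.510 = 300.490 m.
v² = 2a·d ⇒ a = v²/(2d) = 44.1000² / (2 × 300.490) = 1944.810 / 600.980 = 3.2361 m/s².

Required deceleration ≈ 3.24 m/s²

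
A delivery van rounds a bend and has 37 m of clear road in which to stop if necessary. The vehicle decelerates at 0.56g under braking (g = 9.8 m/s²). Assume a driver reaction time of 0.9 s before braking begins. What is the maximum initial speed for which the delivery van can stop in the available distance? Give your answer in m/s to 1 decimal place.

Maximum speed ≈ 15.8 m/s

a = 0.56 × 9.8 = 5.488 m/s².
Stopping distance: v·t_r + v²/(2a) = 37 with t_r = 0.9 s and a = 5.488 m/s².
So v² + 9.878 v − 406.11 = 0.
Positive root: v = −a·t_r + √((a·t_r)² + 2a·d) = −4.939 + √(24.394 + 406.11) = 15.8096 m/s.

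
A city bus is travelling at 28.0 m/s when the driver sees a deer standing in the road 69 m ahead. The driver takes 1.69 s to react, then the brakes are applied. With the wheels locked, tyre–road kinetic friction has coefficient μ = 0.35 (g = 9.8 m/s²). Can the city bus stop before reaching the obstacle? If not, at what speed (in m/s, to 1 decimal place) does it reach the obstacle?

a = μg = 0.35 × 9.8 = 3.430 m/s².
Reaction distance = 28.0000 × 1.69 = 47.320 m.
Braking distance needed to stop: v²/(2a) = 784.000 / 6.860 = 114.286 m, so total needed = 47.320 + 114.286 = 161.606 m > 69 m — it cannot stop.
Distance remaining when braking begins: 69 − 47.320 = 21.680 m.
v² = v₀² − 2a·d = 784.000 − 2 × 3.430 × 21.680 = 635.275 m²/s².
v = √635.275 = 25.205 m/s.

No — it strikes the obstacle at 25.2 m/s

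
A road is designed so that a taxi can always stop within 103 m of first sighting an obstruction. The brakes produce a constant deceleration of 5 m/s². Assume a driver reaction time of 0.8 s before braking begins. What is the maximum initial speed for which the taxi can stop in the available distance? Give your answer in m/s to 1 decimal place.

Maximum speed ≈ 28.3 m/s

Stopping distance: v·t_r + v²/(2a) = 103 with t_r = 0.8 s and a = 5.000 m/s².
So v² + 8.000 v − 1030.00 = 0.
Positive root: v = −a·t_r + √((a·t_r)² + 2a·d) = −4.000 + √(16.000 + 1030.00) = 28.3419 m/s.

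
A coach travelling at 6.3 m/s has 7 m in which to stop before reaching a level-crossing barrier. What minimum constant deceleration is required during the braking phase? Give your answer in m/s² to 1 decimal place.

Required deceleration ≈ 2.8 m/s²

v² = 2a·d ⇒ a = v²/(2d) = 6.3000² / (2 × 7.000) = 39.690 / 14.000 = 2.8350 m/s².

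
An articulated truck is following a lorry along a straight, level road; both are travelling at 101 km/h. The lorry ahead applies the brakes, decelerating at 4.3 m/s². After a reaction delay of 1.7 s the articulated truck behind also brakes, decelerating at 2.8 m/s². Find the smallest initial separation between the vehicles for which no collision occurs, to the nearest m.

101 km/h ÷ 3.6 = 28.0556 m/s.
Leader travels v²/(2a_L) = 787.117 / 8.600 = 91.525 m before stopping.
Follower covers v·t_r = 28.0556 × 1.7 = 47.695 m while reacting, then v²/(2a_F) = 787.117 / 5.600 = 140.557 m while braking, for a total of 47.695 + 140.557 = 188.252 m.
Since a_F ≤ a_L and the follower starts braking later, the follower is never slower than the leader, so the closest approach is when both have stopped.
Minimum gap = 188.252 − 91.525 = 96.727 m.

Minimum gap ≈ 97 m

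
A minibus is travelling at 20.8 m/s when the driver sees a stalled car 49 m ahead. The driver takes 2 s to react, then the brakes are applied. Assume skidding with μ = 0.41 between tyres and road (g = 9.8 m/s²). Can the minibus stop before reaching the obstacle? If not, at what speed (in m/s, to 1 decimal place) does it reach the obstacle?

a = μg = 0.41 × 9.8 = 4.018 m/s².
Reaction distance = 20.8000 × 2 = 41.600 m.
Braking distance needed to stop: v²/(2a) = 432.640 / 8.036 = 53.838 m, so total needed = 41.600 + 53.838 = 95.438 m > 49 m — it cannot stop.
Distance remaining when braking begins: 49 − 41.600 = 7.400 m.
v² = v₀² − 2a·d = 432.640 − 2 × 4.018 × 7.400 = 373.174 m²/s².
v = √373.174 = 19.318 m/s.

No — it strikes the obstacle at 19.3 m/s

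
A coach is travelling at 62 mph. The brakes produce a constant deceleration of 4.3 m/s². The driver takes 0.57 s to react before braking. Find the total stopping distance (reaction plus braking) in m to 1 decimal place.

Total stopping distance ≈ 105.1 m

62 mph × 0.44704 = 27.7165 m/s.
Reaction distance = v·t_r = 27.7165 × 0.57 = 15.798 m.
Braking distance = v²/(2a) = 27.7165² / (2 × 4.300) = 768.204 / 8.600 = 89.326 m.
Total = 15.798 + 89.326 = 105.124 m.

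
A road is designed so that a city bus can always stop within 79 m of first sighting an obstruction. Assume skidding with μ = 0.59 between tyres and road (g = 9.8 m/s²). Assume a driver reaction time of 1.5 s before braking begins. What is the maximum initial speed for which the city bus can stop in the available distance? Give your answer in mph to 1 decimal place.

a = μg = 0.59 × 9.8 = 5.782 m/s².
Stopping distance: v·t_r + v²/(2a) = 79 with t_r = 1.5 s and a = 5.782 m/s².
So v² + 17.346 v − 913.56 = 0.
Positive root: v = −a·t_r + √((a·t_r)² + 2a·d) = −8.673 + √(75.221 + 913.56) = 22.7719 m/s.
22.7719 m/s ÷ 0.44704 = 50.939 mph.

Maximum speed ≈ 50.9 mph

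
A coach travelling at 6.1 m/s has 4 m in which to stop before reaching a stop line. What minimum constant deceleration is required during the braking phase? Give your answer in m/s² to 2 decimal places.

Required deceleration ≈ 4.65 m/s²

v² = 2a·d ⇒ a = v²/(2d) = 6.1000² / (2 × 4.000) = 37.210 / 8.000 = 4.6513 m/s².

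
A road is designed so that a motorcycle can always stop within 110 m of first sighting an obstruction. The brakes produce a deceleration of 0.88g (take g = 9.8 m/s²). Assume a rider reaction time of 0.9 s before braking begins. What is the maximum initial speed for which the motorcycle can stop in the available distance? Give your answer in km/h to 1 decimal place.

Maximum speed ≈ 131.3 km/h

a = 0.88 × 9.8 = 8.624 m/s².
Stopping distance: v·t_r + v²/(2a) = 110 with t_r = 0.9 s and a = 8.624 m/s².
So v² + 15.523 v − 1897.28 = 0.
Positive root: v = −a·t_r + √((a·t_r)² + 2a·d) = −7.762 + √(60.249 + 1897.28) = 36.4820 m/s.
36.4820 m/s × 3.6 = 131.335 km/h.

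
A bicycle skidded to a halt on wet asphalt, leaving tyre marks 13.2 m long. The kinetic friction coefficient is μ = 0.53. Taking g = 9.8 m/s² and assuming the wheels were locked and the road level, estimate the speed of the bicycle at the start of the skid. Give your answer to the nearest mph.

Initial speed ≈ 26 mph

Deceleration a = μg = 0.53 × 9.8 = 5.194 m/s².
v = √(2a·d) = √(2 × 5.194 × 13.2) = √137.122 = 11.7099 m/s.
= 11.7099 ÷ 0.44704 = 26.194 mph.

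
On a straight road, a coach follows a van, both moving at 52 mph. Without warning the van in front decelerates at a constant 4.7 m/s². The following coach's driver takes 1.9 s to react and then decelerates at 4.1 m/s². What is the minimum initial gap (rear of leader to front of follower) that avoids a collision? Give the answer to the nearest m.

Minimum gap ≈ 53 m

52 mph × 0.44704 = 23.2461 m/s.
Leader travels v²/(2a_L) = 540.381 / 9.400 = 57.487 m before stopping.
Follower covers v·t_r = 23.2461 × 1.9 = 44.168 m while reacting, then v²/(2a_F) = 540.381 / 8.200 = 65.900 m while braking, for a total of 44.168 + 65.900 = 110.068 m.
Since a_F ≤ a_L and the follower starts braking later, the follower is never slower than the leader, so the closest approach is when both have stopped.
Minimum gap = 110.068 − 57.487 = 52.581 m.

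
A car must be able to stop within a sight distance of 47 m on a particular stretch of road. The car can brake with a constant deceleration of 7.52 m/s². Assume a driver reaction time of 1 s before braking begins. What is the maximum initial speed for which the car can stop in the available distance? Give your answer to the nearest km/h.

Stopping distance: v·t_r + v²/(2a) = 47 with t_r = 1 s and a = 7.520 m/s².
So v² + 15.040 v − 706.88 = 0.
Positive root: v = −a·t_r + √((a·t_r)² + 2a·d) = −7.520 + √(56.550 + 706.88) = 20.1102 m/s.
20.1102 m/s × 3.6 = 72.397 km/h.

Maximum speed ≈ 72 km/h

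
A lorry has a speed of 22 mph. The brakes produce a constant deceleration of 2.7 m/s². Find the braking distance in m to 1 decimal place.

Braking distance ≈ 17.9 m

22 mph × 0.44704 = 9.8349 m/s.
Braking distance = v²/(2a) = 9.8349² / (2 × 2.700) = 96.725 / 5.400 = 17.912 m.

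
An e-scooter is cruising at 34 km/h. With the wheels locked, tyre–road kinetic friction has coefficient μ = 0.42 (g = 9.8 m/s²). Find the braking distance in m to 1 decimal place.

34 km/h ÷ 3.6 = 9.4444 m/s.
a = μg = 0.42 × 9.8 = 4.116 m/s².
Braking distance = v²/(2a) = 9.4444² / (2 × 4.116) = 89.197 / 8.232 = 10.835 m.

Braking distance ≈ 10.8 m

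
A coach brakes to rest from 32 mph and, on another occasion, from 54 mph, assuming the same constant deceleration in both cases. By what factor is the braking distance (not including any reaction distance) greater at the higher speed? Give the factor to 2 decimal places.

Factor ≈ 2.85

Braking distance d = v²/(2a), so with a fixed, d ∝ v².
Factor = (54/32)² = 1.6875² = 2.8477.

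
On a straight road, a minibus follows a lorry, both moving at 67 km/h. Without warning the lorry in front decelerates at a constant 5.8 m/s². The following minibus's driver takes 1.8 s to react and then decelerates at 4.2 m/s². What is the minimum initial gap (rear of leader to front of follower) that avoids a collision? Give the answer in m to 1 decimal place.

67 km/h ÷ 3.6 = 18.6111 m/s.
Leader travels v²/(2a_L) = 346.373 / 11.600 = 29.860 m before stopping.
Follower covers v·t_r = 18.6111 × 1.8 = 33.500 m while reacting, then v²/(2a_F) = 346.373 / 8.400 = 41.235 m while braking, for a total of 33.500 + 41.235 = 74.735 m.
Since a_F ≤ a_L and the follower starts braking later, the follower is never slower than the leader, so the closest approach is when both have stopped.
Minimum gap = 74.735 − 29.860 = 44.875 m.

Minimum gap ≈ 44.9 m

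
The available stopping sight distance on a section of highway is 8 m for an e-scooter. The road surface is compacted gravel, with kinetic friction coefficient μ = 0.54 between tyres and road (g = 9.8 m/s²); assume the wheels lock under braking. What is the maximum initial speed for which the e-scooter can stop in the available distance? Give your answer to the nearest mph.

a = μg = 0.54 × 9.8 = 5.292 m/s².
v²/(2a) = d ⇒ v = √(2 × 5.292 × 8) = √84.67 = 9.2016 m/s.
9.2016 m/s ÷ 0.44704 = 20.583 mph.

Maximum speed ≈ 21 mph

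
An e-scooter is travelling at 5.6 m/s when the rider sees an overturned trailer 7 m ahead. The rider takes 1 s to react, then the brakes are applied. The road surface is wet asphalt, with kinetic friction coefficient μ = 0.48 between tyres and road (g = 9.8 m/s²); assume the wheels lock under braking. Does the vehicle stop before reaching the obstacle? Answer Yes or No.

No

a = μg = 0.48 × 9.8 = 4.704 m/s².
Reaction distance = 5.6000 × 1 = 5.600 m.
Braking distance = v²/(2a) = 31.360 / 9.408 = 3.333 m.
Total stopping distance = 5.600 + 3.333 = 8.933 m, vs 7 m available — it cannot stop in time and overshoots by 8.933 − 7 = 1.933 m.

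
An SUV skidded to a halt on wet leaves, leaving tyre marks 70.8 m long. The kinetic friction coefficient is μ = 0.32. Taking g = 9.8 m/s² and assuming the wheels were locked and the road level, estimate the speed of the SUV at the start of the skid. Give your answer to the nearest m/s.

Deceleration a = μg = 0.32 × 9.8 = 3.136 m/s².
v = √(2a·d) = √(2 × 3.136 × 70.8) = √444.058 = 21.0727 m/s.

Initial speed ≈ 21 m/s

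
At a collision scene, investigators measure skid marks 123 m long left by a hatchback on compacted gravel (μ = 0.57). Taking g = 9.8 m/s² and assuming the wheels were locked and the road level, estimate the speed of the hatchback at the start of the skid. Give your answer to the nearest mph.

Deceleration a = μg = 0.57 × 9.8 = 5.586 m/s².
v = √(2a·d) = √(2 × 5.586 × 123) = √1374.156 = 37.0696 m/s.
= 37.0696 ÷ 0.44704 = 82.922 mph.

Initial speed ≈ 83 mph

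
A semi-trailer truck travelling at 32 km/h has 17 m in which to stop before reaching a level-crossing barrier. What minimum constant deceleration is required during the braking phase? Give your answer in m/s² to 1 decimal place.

Required deceleration ≈ 2.3 m/s²

32 km/h ÷ 3.6 = 8.8889 m/s.
v² = 2a·d ⇒ a = v²/(2d) = 8.8889² / (2 × 17.000) = 79.013 / 34.000 = 2.3239 m/s².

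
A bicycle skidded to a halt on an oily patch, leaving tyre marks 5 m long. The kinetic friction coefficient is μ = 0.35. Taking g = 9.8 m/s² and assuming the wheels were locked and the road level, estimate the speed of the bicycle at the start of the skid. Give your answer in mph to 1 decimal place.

Initial speed ≈ 13.1 mph

Deceleration a = μg = 0.35 × 9.8 = 3.430 m/s².
v = √(2a·d) = √(2 × 3.430 × 5) = √34.300 = 5.8566 m/s.
= 5.8566 ÷ 0.44704 = 13.101 mph.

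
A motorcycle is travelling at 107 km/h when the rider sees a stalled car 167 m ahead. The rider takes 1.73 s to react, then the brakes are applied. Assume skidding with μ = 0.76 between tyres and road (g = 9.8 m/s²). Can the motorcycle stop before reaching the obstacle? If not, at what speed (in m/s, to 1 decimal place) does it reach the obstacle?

107 km/h ÷ 3.6 = 29.7222 m/s.
a = μg = 0.76 × 9.8 = 7.448 m/s².
Reaction distance = 29.7222 × 1.73 = 51.419 m.
Braking distance = v²/(2a) = 883.409 / 14.896 = 59.305 m.
Total stopping distance = 51.419 + 59.305 = 110.724 m, vs 167 m available — it stops with 167 − 110.724 = 56.276 m to spare.

Yes — it stops about 56.3 m short of the obstacle, so it never reaches it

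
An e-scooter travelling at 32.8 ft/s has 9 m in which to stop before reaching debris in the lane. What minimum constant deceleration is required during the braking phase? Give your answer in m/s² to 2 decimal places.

32.8 ft/s × 0.3048 = 9.9974 m/s.
v² = 2a·d ⇒ a = v²/(2d) = 9.9974² / (2 × 9.000) = 99.948 / 18.000 = 5.5527 m/s².

Required deceleration ≈ 5.55 m/s²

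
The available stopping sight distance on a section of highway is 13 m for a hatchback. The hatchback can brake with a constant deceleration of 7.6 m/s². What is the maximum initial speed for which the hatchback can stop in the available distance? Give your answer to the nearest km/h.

v²/(2a) = d ⇒ v = √(2 × 7.600 × 13) = √197.60 = 14.0570 m/s.
14.0570 m/s × 3.6 = 50.605 km/h.

Maximum speed ≈ 51 km/h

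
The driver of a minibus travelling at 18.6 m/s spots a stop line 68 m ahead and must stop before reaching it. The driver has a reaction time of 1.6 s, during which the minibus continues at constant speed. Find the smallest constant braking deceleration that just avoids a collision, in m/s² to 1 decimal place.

Distance covered during reaction = 18.6000 × 1.6 = 29.760 m.
Distance available for braking: 68 − 29.760 = 38.240 m.
v² = 2a·d ⇒ a = v²/(2d) = 18.6000² / (2 × 38.240) = 345.960 / 76.480 = 4.5235 m/s².

Required deceleration ≈ 4.5 m/s²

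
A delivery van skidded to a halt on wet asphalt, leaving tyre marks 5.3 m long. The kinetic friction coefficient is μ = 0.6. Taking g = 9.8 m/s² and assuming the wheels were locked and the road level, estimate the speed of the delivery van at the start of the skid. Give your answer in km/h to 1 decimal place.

Initial speed ≈ 28.4 km/h

Deceleration a = μg = 0.6 × 9.8 = 5.880 m/s².
v = √(2a·d) = √(2 × 5.880 × 5.3) = √62.328 = 7.8948 m/s.
= 7.8948 × 3.6 = 28.421 km/h.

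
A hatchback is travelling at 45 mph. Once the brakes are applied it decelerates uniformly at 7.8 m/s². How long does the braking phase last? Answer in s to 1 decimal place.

45 mph × 0.44704 = 20.1168 m/s.
Braking time = v/a = 20.1168 / 7.800 = 2.579 s.

Braking time ≈ 2.6 s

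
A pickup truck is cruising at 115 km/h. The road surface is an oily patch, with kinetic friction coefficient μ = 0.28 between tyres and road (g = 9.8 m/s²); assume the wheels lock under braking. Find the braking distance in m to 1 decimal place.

Braking distance ≈ 185.9 m

115 km/h ÷ 3.6 = 31.9444 m/s.
a = μg = 0.28 × 9.8 = 2.744 m/s².
Braking distance = v²/(2a) = 31.9444² / (2 × 2.744) = 1020.445 / 5.488 = 185.941 m.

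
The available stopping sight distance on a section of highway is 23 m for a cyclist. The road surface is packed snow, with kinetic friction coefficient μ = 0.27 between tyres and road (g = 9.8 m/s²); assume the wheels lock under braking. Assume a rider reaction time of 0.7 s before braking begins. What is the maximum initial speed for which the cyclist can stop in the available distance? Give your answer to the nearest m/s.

Maximum speed ≈ 9 m/s

a = μg = 0.27 × 9.8 = 2.646 m/s².
Stopping distance: v·t_r + v²/(2a) = 23 with t_r = 0.7 s and a = 2.646 m/s².
So v² + 3.704 v − 121.72 = 0.
Positive root: v = −a·t_r + √((a·t_r)² + 2a·d) = −1.852 + √(3.430 + 121.72) = 9.3350 m/s.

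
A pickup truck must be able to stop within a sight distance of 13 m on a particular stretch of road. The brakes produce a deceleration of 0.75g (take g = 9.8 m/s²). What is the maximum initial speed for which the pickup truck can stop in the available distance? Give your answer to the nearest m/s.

Maximum speed ≈ 14 m/s

a = 0.75 × 9.8 = 7.350 m/s².
v²/(2a) = d ⇒ v = √(2 × 7.350 × 13) = √191.10 = 13.8239 m/s.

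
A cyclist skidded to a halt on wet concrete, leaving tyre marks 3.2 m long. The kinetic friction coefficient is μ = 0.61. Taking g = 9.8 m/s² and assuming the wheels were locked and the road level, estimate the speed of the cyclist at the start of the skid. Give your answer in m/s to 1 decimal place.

Initial speed ≈ 6.2 m/s

Deceleration a = μg = 0.61 × 9.8 = 5.978 m/s².
v = √(2a·d) = √(2 × 5.978 × 3.2) = √38.259 = 6.1854 m/s.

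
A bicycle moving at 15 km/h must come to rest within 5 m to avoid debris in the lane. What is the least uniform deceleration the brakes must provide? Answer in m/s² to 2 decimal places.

15 km/h ÷ 3.6 = 4.1667 m/s.
v² = 2a·d ⇒ a = v²/(2d) = 4.1667² / (2 × 5.000) = 17.361 / 10.000 = 1.7361 m/s².

Required deceleration ≈ 1.74 m/s²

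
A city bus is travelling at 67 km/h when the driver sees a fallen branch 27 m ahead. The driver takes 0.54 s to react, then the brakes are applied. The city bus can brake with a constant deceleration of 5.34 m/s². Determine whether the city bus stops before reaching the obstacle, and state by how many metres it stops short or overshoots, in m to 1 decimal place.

67 km/h ÷ 3.6 = 18.6111 m/s.
Reaction distance = 18.6111 × 0.54 = 10.050 m.
Braking distance = v²/(2a) = 346.373 / 10.680 = 32.432 m.
Total stopping distance = 10.050 + 32.432 = 42.482 m, vs 27 m available — it cannot stop in time and overshoots by 42.482 − 27 = 15.482 m.

No — it overshoots by 15.5 m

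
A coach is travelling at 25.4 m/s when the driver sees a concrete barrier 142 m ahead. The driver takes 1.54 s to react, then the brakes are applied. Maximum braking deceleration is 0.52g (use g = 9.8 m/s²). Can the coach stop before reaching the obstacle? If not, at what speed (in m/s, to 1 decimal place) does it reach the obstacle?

Yes — it stops about 39.6 m short of the obstacle, so it never reaches it

a = 0.52 × 9.8 = 5.096 m/s².
Reaction distance = 25.4000 × 1.54 = 39.116 m.
Braking distance = v²/(2a) = 645.160 / 10.192 = 63.301 m.
Total stopping distance = 39.116 + 63.301 = 102.417 m, vs 142 m available — it stops with 142 − 102.417 = 39.583 m to spare.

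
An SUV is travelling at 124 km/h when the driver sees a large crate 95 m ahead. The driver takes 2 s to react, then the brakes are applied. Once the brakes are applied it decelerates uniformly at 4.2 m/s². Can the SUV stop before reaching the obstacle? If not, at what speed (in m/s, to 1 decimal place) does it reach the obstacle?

No — it strikes the obstacle at 31.1 m/s

124 km/h ÷ 3.6 = 34.4444 m/s.
Reaction distance = 34.4444 × 2 = 68.889 m.
Braking distance needed to stop: v²/(2a) = 1186.417 / 8.400 = 141.240 m, so total needed = 68.889 + 141.240 = 210.129 m > 95 m — it cannot stop.
Distance remaining when braking begins: 95 − 68.889 = 26.111 m.
v² = v₀² − 2a·d = 1186.417 − 2 × 4.200 × 26.111 = 967.085 m²/s².
v = √967.085 = 31.098 m/s.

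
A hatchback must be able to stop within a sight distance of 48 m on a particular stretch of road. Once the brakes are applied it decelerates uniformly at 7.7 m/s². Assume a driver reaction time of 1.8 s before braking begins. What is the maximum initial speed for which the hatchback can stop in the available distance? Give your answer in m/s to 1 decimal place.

Maximum speed ≈ 16.7 m/s

Stopping distance: v·t_r + v²/(2a) = 48 with t_r = 1.8 s and a = 7.700 m/s².
So v² + 27.720 v − 739.20 = 0.
Positive root: v = −a·t_r + √((a·t_r)² + 2a·d) = −13.860 + √(192.100 + 739.20) = 16.6572 m/s.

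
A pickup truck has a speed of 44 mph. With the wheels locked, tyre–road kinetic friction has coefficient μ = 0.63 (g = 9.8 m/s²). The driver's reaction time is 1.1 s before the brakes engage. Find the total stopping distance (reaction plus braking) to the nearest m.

44 mph × 0.44704 = 19.6698 m/s.
a = μg = 0.63 × 9.8 = 6.174 m/s².
Reaction distance = v·t_r = 19.6698 × 1.1 = 21.637 m.
Braking distance = v²/(2a) = 19.6698² / (2 × 6.174) = 386.901 / 12.348 = 31.333 m.
Total = 21.637 + 31.333 = 52.970 m.

Total stopping distance ≈ 53 m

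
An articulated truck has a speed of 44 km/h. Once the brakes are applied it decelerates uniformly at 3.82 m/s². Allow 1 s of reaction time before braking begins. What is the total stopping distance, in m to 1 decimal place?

44 km/h ÷ 3.6 = 12.2222 m/s.
Reaction distance = v·t_r = 12.2222 × 1 = 12.222 m.
Braking distance = v²/(2a) = 12.2222² / (2 × 3.820) = 149.382 / 7.640 = 19.553 m.
Total = 12.222 + 19.553 = 31.775 m.

Total stopping distance ≈ 31.8 m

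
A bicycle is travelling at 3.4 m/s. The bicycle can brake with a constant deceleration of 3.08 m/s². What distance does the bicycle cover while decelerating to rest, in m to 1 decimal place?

Braking distance ≈ 1.9 m

Braking distance = v²/(2a) = 3.4000² / (2 × 3.080) = 11.560 / 6.160 = 1.877 m.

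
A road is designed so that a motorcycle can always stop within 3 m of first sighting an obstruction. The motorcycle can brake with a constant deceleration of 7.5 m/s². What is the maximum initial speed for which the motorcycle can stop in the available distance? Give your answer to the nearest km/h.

Maximum speed ≈ 24 km/h

v²/(2a) = d ⇒ v = √(2 × 7.500 × 3) = √45.00 = 6.7082 m/s.
6.7082 m/s × 3.6 = 24.150 km/h.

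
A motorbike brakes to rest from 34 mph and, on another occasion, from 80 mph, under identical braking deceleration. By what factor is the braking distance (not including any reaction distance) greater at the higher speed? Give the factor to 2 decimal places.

Braking distance d = v²/(2a), so with a fixed, d ∝ v².
Factor = (80/34)² = 2.3529² = 5.5361.

Factor ≈ 5.54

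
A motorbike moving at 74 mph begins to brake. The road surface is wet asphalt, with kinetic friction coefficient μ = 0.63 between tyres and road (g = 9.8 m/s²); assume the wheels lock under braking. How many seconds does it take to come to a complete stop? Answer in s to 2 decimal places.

74 mph × 0.44704 = 33.0810 m/s.
a = μg = 0.63 × 9.8 = 6.174 m/s².
Braking time = v/a = 33.0810 / 6.174 = 5.358 s.

Braking time ≈ 5.36 s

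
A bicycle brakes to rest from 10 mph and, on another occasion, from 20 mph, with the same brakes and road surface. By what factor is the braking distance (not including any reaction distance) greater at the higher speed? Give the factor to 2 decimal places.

Braking distance d = v²/(2a), so with a fixed, d ∝ v².
Factor = (20/10)² = 2.0000² = 4.0000.

Factor ≈ 4.00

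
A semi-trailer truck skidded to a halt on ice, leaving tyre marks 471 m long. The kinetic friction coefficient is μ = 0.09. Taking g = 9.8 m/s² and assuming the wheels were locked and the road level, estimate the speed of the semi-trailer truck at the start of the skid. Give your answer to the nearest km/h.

Initial speed ≈ 104 km/h

Deceleration a = μg = 0.09 × 9.8 = 0.882 m/s².
v = √(2a·d) = √(2 × 0.882 × 471) = √830.844 = 28.8244 m/s.
= 28.8244 × 3.6 = 103.768 km/h.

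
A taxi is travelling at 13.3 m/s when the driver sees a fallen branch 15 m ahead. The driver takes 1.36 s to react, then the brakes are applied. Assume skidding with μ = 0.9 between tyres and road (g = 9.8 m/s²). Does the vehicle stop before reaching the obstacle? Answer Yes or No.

No

a = μg = 0.9 × 9.8 = 8.820 m/s².
Reaction distance = 13.3000 × 1.36 = 18.088 m.
Braking distance = v²/(2a) = 176.890 / 17.640 = 10.028 m.
Total stopping distance = 18.088 + 10.028 = 28.116 m, vs 15 m available — it cannot stop in time and overshoots by 28.116 − 15 = 13.116 m.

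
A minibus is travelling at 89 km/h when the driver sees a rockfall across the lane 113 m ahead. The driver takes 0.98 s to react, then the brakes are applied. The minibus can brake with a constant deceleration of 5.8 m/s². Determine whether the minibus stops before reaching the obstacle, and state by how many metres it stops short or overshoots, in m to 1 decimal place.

89 km/h ÷ 3.6 = 24.7222 m/s.
Reaction distance = 24.7222 × 0.98 = 24.228 m.
Braking distance = v²/(2a) = 611.187 / 11.600 = 52.689 m.
Total stopping distance = 24.228 + 52.689 = 76.917 m, vs 113 m available — it stops with 113 − 76.917 = 36.083 m to spare.

Yes — it stops 36.1 m short of the obstacle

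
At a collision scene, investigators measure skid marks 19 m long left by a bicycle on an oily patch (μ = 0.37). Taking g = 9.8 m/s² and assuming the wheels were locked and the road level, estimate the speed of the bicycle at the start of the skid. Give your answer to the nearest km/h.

Deceleration a = μg = 0.37 × 9.8 = 3.626 m/s².
v = √(2a·d) = √(2 × 3.626 × 19) = √137.788 = 11.7383 m/s.
= 11.7383 × 3.6 = 42.258 km/h.

Initial speed ≈ 42 km/h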